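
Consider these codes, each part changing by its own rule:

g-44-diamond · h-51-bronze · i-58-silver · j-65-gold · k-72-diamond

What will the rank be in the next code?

Letter goes g, h, i, j, k → l (letters move forward 1 place in the alphabet).
For the second component, +7 each step: 44, 51, 58, 65, 72 → 79.
Rank: diamond, bronze, silver, gold, diamond → bronze (repeats diamond → bronze → silver → gold).

bronze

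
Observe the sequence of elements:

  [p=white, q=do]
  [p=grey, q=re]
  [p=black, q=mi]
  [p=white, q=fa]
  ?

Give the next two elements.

[p=grey, q=sol], [p=black, q=la]

P: white, grey, black, white → grey → black (repeats white → grey → black).
For the q, runs through the solfège scale do→ti: do, re, mi, fa → sol → la.
So the next two elements are [p=grey, q=sol] and [p=black, q=la].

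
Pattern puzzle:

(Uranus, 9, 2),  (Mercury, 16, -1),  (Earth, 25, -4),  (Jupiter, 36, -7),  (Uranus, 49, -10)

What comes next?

(Mercury, 64, -13)

Planet: repeats Uranus → Mercury → Earth → Jupiter, so Uranus, Mercury, Earth, Jupiter, Uranus → Mercury.
Second value: 9, 16, 25, 36, 49 → 64 (perfect squares: 3², 4², 5², …).
Third value goes 2, -1, -4, -7, -10 → -13 (−3 each step).
Combining the parts gives (Mercury, 64, -13).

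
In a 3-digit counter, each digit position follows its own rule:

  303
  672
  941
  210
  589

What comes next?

First digit: 3, 6, 9, 2, 5 → 8 (+3 each step, mod 10).
Second digit goes 0, 7, 4, 1, 8 → 5 (−3 each step, mod 10).
Third digit: −1 each step, mod 10, so 3, 2, 1, 0, 9 → 8.
Putting it together: 858.

858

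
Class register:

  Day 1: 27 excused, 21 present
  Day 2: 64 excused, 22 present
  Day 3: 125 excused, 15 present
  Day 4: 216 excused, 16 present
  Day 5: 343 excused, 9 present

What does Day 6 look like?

512 excused, 10 present

Excused: perfect cubes: 3³, 4³, 5³, …, so 27, 64, 125, 216, 343 → 512.
Present goes 21, 22, 15, 16, 9 → 10 (alternating steps +1, −7, +1, −7, …).
Putting it together: 512 excused, 10 present.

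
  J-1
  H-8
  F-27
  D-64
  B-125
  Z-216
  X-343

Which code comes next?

Letter — letters move back 2 places in the alphabet, wrapping A→Z: J, H, F, D, B, Z, X → V.
Second component goes 1, 8, 27, 64, 125, 216, 343 → 512 (perfect cubes: 1³, 2³, 3³, …).
Combining the parts gives V-512.

V-512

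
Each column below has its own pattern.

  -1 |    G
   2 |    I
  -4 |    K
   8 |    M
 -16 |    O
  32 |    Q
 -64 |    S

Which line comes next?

128  U

First component — ×(-2) each step: -1, 2, -4, 8, -16, 32, -64 → 128.
Letter goes G, I, K, M, O, Q, S → U (letters move forward 2 places in the alphabet).
Putting it together: 128  U.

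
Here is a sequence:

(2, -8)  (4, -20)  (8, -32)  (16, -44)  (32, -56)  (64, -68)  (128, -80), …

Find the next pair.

First value goes 2, 4, 8, 16, 32, 64, 128 → 256 (×2 each step).
Second value goes -8, -20, -32, -44, -56, -68, -80 → -92 (−12 each step).
Combining the parts gives (256, -92).

(256, -92)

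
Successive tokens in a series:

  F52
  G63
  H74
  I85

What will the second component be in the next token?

96

Second component: +11 each step, so 52, 63, 74, 85 → 96.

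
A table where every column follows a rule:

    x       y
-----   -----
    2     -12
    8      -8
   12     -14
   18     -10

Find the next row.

22  -16

Column x: 2, 8, 12, 18 → 22 (alternating steps +6, +4, +6, +4, …).
Column y — alternating steps +4, −6, +4, −6, …: -12, -8, -14, -10 → -16.
So the next row is 22  -16.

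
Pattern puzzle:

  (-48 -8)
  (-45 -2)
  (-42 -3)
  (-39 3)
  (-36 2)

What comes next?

(-33 8)

First coordinate: +3 each step, so -48, -45, -42, -39, -36 → -33.
Second coordinate goes -8, -2, -3, 3, 2 → 8 (alternating steps +6, −1, +6, −1, …).
So the next term is (-33 8).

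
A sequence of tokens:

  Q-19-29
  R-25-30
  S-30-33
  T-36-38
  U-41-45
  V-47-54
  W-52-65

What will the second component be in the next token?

Second component goes 19, 25, 30, 36, 41, 47, 52 → 58 (alternating steps +6, +5, +6, +5, …).

58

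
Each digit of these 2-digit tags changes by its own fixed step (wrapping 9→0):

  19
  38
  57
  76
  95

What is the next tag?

14

First digit: 1, 3, 5, 7, 9 → 1 (+2 each step, mod 10).
Second digit: 9, 8, 7, 6, 5 → 4 (−1 each step, mod 10).
So the next tag is 14.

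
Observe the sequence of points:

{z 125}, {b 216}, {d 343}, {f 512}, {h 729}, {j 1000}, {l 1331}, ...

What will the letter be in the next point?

For the letter, letters move forward 2 places in the alphabet, wrapping Z→A: z, b, d, f, h, j, l → n.

n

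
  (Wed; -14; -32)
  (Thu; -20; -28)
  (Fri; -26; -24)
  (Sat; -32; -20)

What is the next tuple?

(Sun; -38; -16)

Day — runs through the weekdays Mon→Sun: Wed, Thu, Fri, Sat → Sun.
Second part: −6 each step, so -14, -20, -26, -32 → -38.
Third part goes -32, -28, -24, -20 → -16 (+4 each step).
Putting it together: (Sun; -38; -16).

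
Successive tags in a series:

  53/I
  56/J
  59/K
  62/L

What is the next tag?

First component: 53, 56, 59, 62 → 65 (+3 each step).
Letter — letters move forward 1 place in the alphabet: I, J, K, L → M.
So the next tag is 65/M.

65/M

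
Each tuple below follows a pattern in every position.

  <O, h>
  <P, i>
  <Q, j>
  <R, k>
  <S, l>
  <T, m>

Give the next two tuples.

<U, n>, <V, o>

First letter goes O, P, Q, R, S, T → U → V (letters move forward 1 place in the alphabet).
Second letter: letters move forward 1 place in the alphabet; h, i, j, k, l, m → n → o.
Putting the parts together: <U, n> and then <V, o>.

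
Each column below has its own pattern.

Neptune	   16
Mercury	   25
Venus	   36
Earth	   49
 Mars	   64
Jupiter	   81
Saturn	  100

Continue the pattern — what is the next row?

Uranus  121

Planet: Neptune, Mercury, Venus, Earth, Mars, Jupiter, Saturn → Uranus (runs through the planets Mercury→Neptune).
Second component: 16, 25, 36, 49, 64, 81, 100 → 121 (perfect squares: 4², 5², 6², …).
Putting it together: Uranus  121.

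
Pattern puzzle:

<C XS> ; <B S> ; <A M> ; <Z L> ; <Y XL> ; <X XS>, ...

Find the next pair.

Letter goes C, B, A, Z, Y, X → W (letters move back 1 place in the alphabet, wrapping A→Z).
Size — repeats XS → S → M → L → XL: XS, S, M, L, XL, XS → S.
So the next pair is <W S>.

<W S>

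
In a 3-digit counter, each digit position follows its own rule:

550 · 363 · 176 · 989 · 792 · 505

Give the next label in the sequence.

First digit: −2 each step, mod 10; 5, 3, 1, 9, 7, 5 → 3.
Second digit goes 5, 6, 7, 8, 9, 0 → 1 (+1 each step, mod 10).
Third digit goes 0, 3, 6, 9, 2, 5 → 8 (+3 each step, mod 10).
Combining the parts gives 318.

318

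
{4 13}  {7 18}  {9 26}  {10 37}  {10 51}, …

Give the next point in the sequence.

{9 68}

First slot: differences are 3, 2, 1, … (decreasing by 1 each time); 4, 7, 9, 10, 10 → 9.
Second slot: differences are 5, 8, 11, … (increasing by 3 each time); 13, 18, 26, 37, 51 → 68.
Putting it together: {9 68}.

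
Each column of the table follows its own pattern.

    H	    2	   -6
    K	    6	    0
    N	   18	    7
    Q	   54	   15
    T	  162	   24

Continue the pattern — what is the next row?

W  486  34

For the letter, letters move forward 3 places in the alphabet: H, K, N, Q, T → W.
Second component: 2, 6, 18, 54, 162 → 486 (×3 each step).
For the third component, differences are 6, 7, 8, … (increasing by 1 each time): -6, 0, 7, 15, 24 → 34.
Combining the parts gives W  486  34.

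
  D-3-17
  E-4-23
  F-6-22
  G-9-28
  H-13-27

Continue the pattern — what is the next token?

Letter: letters move forward 1 place in the alphabet; D, E, F, G, H → I.
Second component goes 3, 4, 6, 9, 13 → 18 (differences are 1, 2, 3, … (increasing by 1 each time)).
Third component — alternating steps +6, −1, +6, −1, …: 17, 23, 22, 28, 27 → 33.
Putting it together: I-18-33.

I-18-33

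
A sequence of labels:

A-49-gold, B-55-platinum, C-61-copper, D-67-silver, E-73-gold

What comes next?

Letter: A, B, C, D, E → F (letters move forward 1 place in the alphabet).
Second component — +6 each step: 49, 55, 61, 67, 73 → 79.
Metal: repeats gold → platinum → copper → silver; gold, platinum, copper, silver, gold → platinum.
Combining the parts gives F-79-platinum.

F-79-platinum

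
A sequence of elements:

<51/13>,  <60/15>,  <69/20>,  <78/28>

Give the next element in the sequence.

First component — +9 each step: 51, 60, 69, 78 → 87.
Second component goes 13, 15, 20, 28 → 39 (differences are 2, 5, 8, … (increasing by 3 each time)).
So the next element is <87/39>.

<87/39>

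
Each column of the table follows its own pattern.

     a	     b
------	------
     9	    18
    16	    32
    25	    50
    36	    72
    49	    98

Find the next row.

Column a: perfect squares: 3², 4², 5², …, so 9, 16, 25, 36, 49 → 64.
For the column b, always 2 × the column a: 18, 32, 50, 72, 98 → 128.
So the next row is 64  128.

64  128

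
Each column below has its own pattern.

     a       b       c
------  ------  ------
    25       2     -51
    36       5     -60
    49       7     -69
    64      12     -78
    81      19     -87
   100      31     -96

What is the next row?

121  50  -105

For the column a, perfect squares: 5², 6², 7², …: 25, 36, 49, 64, 81, 100 → 121.
Column b: each term is the sum of the two before it, so 2, 5, 7, 12, 19, 31 → 50.
Column c: −9 each step, so -51, -60, -69, -78, -87, -96 → -105.
Combining the parts gives 121  50  -105.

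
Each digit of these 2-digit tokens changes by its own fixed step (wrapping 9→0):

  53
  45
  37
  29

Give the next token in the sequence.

First digit: 5, 4, 3, 2 → 1 (−1 each step, mod 10).
Second digit: +2 each step, mod 10; 3, 5, 7, 9 → 1.
So the next token is 11.

11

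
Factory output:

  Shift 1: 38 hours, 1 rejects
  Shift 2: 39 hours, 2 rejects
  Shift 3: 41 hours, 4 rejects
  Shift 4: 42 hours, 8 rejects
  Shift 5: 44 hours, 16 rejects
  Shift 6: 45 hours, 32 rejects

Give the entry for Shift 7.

47 hours, 64 rejects

Hours — alternating steps +1, +2, +1, +2, …: 38, 39, 41, 42, 44, 45 → 47.
Rejects: ×2 each step, so 1, 2, 4, 8, 16, 32 → 64.
Combining the parts gives 47 hours, 64 rejects.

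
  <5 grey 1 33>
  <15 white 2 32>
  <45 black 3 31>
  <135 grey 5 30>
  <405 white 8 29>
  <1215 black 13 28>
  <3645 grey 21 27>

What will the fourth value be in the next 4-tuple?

First value: 5, 15, 45, 135, 405, 1215, 3645 → 10935 (×3 each step).
Shade: grey, white, black, grey, white, black, grey → white (repeats grey → white → black).
Third value goes 1, 2, 3, 5, 8, 13, 21 → 34 (each term is the sum of the two before it).
Fourth value: 33, 32, 31, 30, 29, 28, 27 → 26 (−1 each step).

26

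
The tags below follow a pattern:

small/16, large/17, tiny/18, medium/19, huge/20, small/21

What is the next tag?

large/22

For the size, repeats small → large → tiny → medium → huge: small, large, tiny, medium, huge, small → large.
Second component goes 16, 17, 18, 19, 20, 21 → 22 (+1 each step).
Putting it together: large/22.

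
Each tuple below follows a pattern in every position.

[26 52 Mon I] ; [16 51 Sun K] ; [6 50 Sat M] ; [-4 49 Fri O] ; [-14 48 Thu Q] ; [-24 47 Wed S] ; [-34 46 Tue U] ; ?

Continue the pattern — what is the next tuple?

[-44 45 Mon W]

First component goes 26, 16, 6, -4, -14, -24, -34 → -44 (−10 each step).
Second component — −1 each step: 52, 51, 50, 49, 48, 47, 46 → 45.
Day: runs backward through the weekdays Mon→Sun; Mon, Sun, Sat, Fri, Thu, Wed, Tue → Mon.
Letter — letters move forward 2 places in the alphabet: I, K, M, O, Q, S, U → W.
So the next tuple is [-44 45 Mon W].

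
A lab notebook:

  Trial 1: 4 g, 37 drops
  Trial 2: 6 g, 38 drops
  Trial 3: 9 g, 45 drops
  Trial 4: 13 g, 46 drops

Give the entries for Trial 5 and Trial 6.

For the g, differences are 2, 3, 4, … (increasing by 1 each time): 4, 6, 9, 13 → 18 → 24.
For the drops, alternating steps +1, +7, +1, +7, …: 37, 38, 45, 46 → 53 → 54.
Putting the parts together: 18 g, 53 drops and then 24 g, 54 drops.

18 g, 53 drops; 24 g, 54 drops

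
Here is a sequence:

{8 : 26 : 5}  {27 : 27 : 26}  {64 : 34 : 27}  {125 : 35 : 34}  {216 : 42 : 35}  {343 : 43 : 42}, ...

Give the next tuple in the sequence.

{512 : 50 : 43}

First entry: 8, 27, 64, 125, 216, 343 → 512 (perfect cubes: 2³, 3³, 4³, …).
Second entry — alternating steps +1, +7, +1, +7, …: 26, 27, 34, 35, 42, 43 → 50.
Third entry: 5, 26, 27, 34, 35, 42 → 43 (always the previous value of the second entry).
So the next tuple is {512 : 50 : 43}.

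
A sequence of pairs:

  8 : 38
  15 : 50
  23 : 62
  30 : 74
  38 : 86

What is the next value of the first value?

First value: 8, 15, 23, 30, 38 → 45 (alternating steps +7, +8, +7, +8, …).

45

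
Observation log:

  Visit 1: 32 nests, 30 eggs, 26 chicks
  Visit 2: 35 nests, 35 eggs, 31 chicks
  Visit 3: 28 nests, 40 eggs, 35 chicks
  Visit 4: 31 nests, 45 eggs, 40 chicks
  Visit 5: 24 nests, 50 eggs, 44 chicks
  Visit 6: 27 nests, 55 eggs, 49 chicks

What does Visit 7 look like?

For the nests, alternating steps +3, −7, +3, −7, …: 32, 35, 28, 31, 24, 27 → 20.
For the eggs, +5 each step: 30, 35, 40, 45, 50, 55 → 60.
Chicks: alternating steps +5, +4, +5, +4, …, so 26, 31, 35, 40, 44, 49 → 53.
So the next row is 20 nests, 60 eggs, 53 chicks.

20 nests, 60 eggs, 53 chicks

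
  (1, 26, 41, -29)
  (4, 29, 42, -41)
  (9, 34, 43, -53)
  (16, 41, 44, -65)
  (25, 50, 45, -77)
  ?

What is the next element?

For the first entry, perfect squares: 1², 2², 3², …: 1, 4, 9, 16, 25 → 36.
For the second entry, differences are 3, 5, 7, … (increasing by 2 each time): 26, 29, 34, 41, 50 → 61.
For the third entry, +1 each step: 41, 42, 43, 44, 45 → 46.
Fourth entry: −12 each step; -29, -41, -53, -65, -77 → -89.
Putting it together: (36, 61, 46, -89).

(36, 61, 46, -89)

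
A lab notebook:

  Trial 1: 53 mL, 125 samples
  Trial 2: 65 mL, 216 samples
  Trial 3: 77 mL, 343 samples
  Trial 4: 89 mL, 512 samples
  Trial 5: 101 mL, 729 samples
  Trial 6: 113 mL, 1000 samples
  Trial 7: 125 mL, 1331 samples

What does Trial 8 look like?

137 mL, 1728 samples

ML goes 53, 65, 77, 89, 101, 113, 125 → 137 (+12 each step).
For the samples, perfect cubes: 5³, 6³, 7³, …: 125, 216, 343, 512, 729, 1000, 1331 → 1728.
Putting it together: 137 mL, 1728 samples.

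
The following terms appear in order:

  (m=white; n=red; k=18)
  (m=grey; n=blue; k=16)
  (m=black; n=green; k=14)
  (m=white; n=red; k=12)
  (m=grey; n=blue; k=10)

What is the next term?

For the m, repeats white → grey → black: white, grey, black, white, grey → black.
N goes red, blue, green, red, blue → green (repeats red → blue → green).
K: −2 each step, so 18, 16, 14, 12, 10 → 8.
So the next term is (m=black; n=green; k=8).

(m=black; n=green; k=8)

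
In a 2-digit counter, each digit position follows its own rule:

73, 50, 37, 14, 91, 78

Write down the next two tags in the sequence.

55 then 32

First digit: 7, 5, 3, 1, 9, 7 → 5 → 3 (−2 each step, mod 10).
Second digit: −3 each step, mod 10, so 3, 0, 7, 4, 1, 8 → 5 → 2.
Putting the parts together: 55 and then 32.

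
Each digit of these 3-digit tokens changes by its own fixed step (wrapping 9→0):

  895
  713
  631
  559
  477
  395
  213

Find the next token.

131

First digit: 8, 7, 6, 5, 4, 3, 2 → 1 (−1 each step, mod 10).
Second digit — +2 each step, mod 10: 9, 1, 3, 5, 7, 9, 1 → 3.
Third digit: 5, 3, 1, 9, 7, 5, 3 → 1 (−2 each step, mod 10).
So the next token is 131.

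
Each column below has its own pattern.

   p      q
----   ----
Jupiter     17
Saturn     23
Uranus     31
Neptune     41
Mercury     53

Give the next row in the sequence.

Column p goes Jupiter, Saturn, Uranus, Neptune, Mercury → Venus (runs through the planets Mercury→Neptune).
Column q — differences are 6, 8, 10, … (increasing by 2 each time): 17, 23, 31, 41, 53 → 67.
Combining the parts gives Venus  67.

Venus  67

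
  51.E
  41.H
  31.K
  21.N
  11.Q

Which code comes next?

1.T

For the first component, −10 each step: 51, 41, 31, 21, 11 → 1.
Letter: letters move forward 3 places in the alphabet, so E, H, K, N, Q → T.
So the next code is 1.T.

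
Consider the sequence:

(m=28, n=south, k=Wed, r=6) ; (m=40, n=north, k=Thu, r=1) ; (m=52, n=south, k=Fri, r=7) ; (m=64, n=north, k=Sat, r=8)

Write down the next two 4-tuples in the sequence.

(m=76, n=south, k=Sun, r=15), (m=88, n=north, k=Mon, r=23)

M: +12 each step, so 28, 40, 52, 64 → 76 → 88.
N — alternates south ↔ north: south, north, south, north → south → north.
K goes Wed, Thu, Fri, Sat → Sun → Mon (runs through the weekdays Mon→Sun).
R: each term is the sum of the two before it; 6, 1, 7, 8 → 15 → 23.
So the next two 4-tuples are (m=76, n=south, k=Sun, r=15) and (m=88, n=north, k=Mon, r=23).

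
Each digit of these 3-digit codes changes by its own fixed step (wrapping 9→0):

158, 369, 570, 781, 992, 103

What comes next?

314

First digit: +2 each step, mod 10, so 1, 3, 5, 7, 9, 1 → 3.
Second digit — +1 each step, mod 10: 5, 6, 7, 8, 9, 0 → 1.
For the third digit, +1 each step, mod 10: 8, 9, 0, 1, 2, 3 → 4.
Combining the parts gives 314.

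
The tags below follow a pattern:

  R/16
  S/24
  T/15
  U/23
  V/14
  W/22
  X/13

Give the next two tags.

Y/21 then Z/12

Letter goes R, S, T, U, V, W, X → Y → Z (letters move forward 1 place in the alphabet).
For the second component, alternating steps +8, −9, +8, −9, …: 16, 24, 15, 23, 14, 22, 13 → 21 → 12.
Putting the parts together: Y/21 and then Z/12.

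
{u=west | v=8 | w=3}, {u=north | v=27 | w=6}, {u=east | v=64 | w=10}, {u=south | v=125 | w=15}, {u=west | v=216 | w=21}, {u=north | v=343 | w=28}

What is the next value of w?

W: differences are 3, 4, 5, … (increasing by 1 each time); 3, 6, 10, 15, 21, 28 → 36.

36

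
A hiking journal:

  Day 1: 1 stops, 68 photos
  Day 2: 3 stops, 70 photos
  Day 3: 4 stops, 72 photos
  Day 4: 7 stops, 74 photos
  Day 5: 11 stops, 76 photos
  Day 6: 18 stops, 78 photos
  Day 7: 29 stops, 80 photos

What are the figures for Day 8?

47 stops, 82 photos

Stops: each term is the sum of the two before it, so 1, 3, 4, 7, 11, 18, 29 → 47.
For the photos, +2 each step: 68, 70, 72, 74, 76, 78, 80 → 82.
Putting it together: 47 stops, 82 photos.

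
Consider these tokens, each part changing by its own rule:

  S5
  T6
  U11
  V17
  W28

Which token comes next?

Letter: S, T, U, V, W → X (letters move forward 1 place in the alphabet).
Second component: 5, 6, 11, 17, 28 → 45 (each term is the sum of the two before it).
Combining the parts gives X45.

X45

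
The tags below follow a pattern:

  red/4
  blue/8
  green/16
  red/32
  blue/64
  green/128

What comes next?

red/256

Colour: repeats red → blue → green; red, blue, green, red, blue, green → red.
Second component: ×2 each step; 4, 8, 16, 32, 64, 128 → 256.
So the next tag is red/256.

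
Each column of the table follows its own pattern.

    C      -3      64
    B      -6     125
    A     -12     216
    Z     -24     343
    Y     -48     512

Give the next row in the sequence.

X  -96  729

Letter: C, B, A, Z, Y → X (letters move back 1 place in the alphabet, wrapping A→Z).
Second component: -3, -6, -12, -24, -48 → -96 (×2 each step).
Third component: 64, 125, 216, 343, 512 → 729 (perfect cubes: 4³, 5³, 6³, …).
So the next row is X  -96  729.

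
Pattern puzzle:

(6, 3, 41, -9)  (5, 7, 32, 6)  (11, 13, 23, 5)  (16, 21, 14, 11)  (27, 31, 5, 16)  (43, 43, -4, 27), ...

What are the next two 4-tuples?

(70, 57, -13, 43), (113, 73, -22, 70)

First component: each term is the sum of the two before it, so 6, 5, 11, 16, 27, 43 → 70 → 113.
Second component — differences are 4, 6, 8, … (increasing by 2 each time): 3, 7, 13, 21, 31, 43 → 57 → 73.
Third component: −9 each step; 41, 32, 23, 14, 5, -4 → -13 → -22.
Fourth component: always the previous value of the first component, so -9, 6, 5, 11, 16, 27 → 43 → 70.
Putting the parts together: (70, 57, -13, 43) and then (113, 73, -22, 70).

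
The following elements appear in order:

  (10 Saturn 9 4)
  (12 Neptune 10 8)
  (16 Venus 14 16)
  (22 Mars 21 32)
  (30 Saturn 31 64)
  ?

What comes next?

(40 Neptune 44 128)

For the first value, differences are 2, 4, 6, … (increasing by 2 each time): 10, 12, 16, 22, 30 → 40.
Planet — repeats Saturn → Neptune → Venus → Mars: Saturn, Neptune, Venus, Mars, Saturn → Neptune.
Third value — differences are 1, 4, 7, … (increasing by 3 each time): 9, 10, 14, 21, 31 → 44.
For the fourth value, ×2 each step: 4, 8, 16, 32, 64 → 128.
Combining the parts gives (40 Neptune 44 128).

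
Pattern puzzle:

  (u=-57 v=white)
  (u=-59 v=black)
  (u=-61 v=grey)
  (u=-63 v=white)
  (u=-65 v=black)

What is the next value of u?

-67

U — −2 each step: -57, -59, -61, -63, -65 → -67.
V: white, black, grey, white, black → grey (repeats white → black → grey).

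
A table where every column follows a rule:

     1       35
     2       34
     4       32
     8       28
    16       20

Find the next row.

First component: ×2 each step, so 1, 2, 4, 8, 16 → 32.
Second component: together with the first component always sums to 36; 35, 34, 32, 28, 20 → 4.
So the next row is 32  4.

32  4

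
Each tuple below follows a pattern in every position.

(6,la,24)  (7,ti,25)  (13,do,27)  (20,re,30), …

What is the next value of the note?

mi

For the first entry, each term is the sum of the two before it: 6, 7, 13, 20 → 33.
Note: runs through the solfège scale do→ti; la, ti, do, re → mi.
Third entry: differences are 1, 2, 3, … (increasing by 1 each time); 24, 25, 27, 30 → 34.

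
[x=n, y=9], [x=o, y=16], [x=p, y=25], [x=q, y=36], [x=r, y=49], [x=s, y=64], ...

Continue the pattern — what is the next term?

[x=t, y=81]

X — letters move forward 1 place in the alphabet: n, o, p, q, r, s → t.
Y: 9, 16, 25, 36, 49, 64 → 81 (perfect squares: 3², 4², 5², …).
Putting it together: [x=t, y=81].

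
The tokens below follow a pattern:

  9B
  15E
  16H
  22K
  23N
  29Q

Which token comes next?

First component: alternating steps +6, +1, +6, +1, …, so 9, 15, 16, 22, 23, 29 → 30.
Letter goes B, E, H, K, N, Q → T (letters move forward 3 places in the alphabet).
Putting it together: 30T.

30T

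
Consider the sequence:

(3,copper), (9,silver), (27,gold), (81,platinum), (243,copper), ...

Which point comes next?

First slot: ×3 each step; 3, 9, 27, 81, 243 → 729.
Metal: repeats copper → silver → gold → platinum; copper, silver, gold, platinum, copper → silver.
Putting it together: (729,silver).

(729,silver)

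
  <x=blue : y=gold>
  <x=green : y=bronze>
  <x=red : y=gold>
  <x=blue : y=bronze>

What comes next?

<x=green : y=gold>

X: blue, green, red, blue → green (repeats blue → green → red).
Y: gold, bronze, gold, bronze → gold (alternates gold ↔ bronze).
Putting it together: <x=green : y=gold>.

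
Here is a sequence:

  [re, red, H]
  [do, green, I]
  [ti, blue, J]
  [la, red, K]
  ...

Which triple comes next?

Note: runs backward through the solfège scale do→ti; re, do, ti, la → sol.
For the colour, repeats red → green → blue: red, green, blue, red → green.
Letter: letters move forward 1 place in the alphabet, so H, I, J, K → L.
So the next triple is [sol, green, L].

[sol, green, L]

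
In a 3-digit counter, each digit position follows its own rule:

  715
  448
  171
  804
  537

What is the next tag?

260

First digit: −3 each step, mod 10, so 7, 4, 1, 8, 5 → 2.
Second digit — +3 each step, mod 10: 1, 4, 7, 0, 3 → 6.
Third digit: 5, 8, 1, 4, 7 → 0 (+3 each step, mod 10).
Combining the parts gives 260.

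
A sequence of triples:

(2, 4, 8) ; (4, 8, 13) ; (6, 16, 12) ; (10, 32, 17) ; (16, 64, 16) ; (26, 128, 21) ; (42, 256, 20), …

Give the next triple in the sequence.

First part — each term is the sum of the two before it: 2, 4, 6, 10, 16, 26, 42 → 68.
Second part — ×2 each step: 4, 8, 16, 32, 64, 128, 256 → 512.
Third part: alternating steps +5, −1, +5, −1, …, so 8, 13, 12, 17, 16, 21, 20 → 25.
Putting it together: (68, 512, 25).

(68, 512, 25)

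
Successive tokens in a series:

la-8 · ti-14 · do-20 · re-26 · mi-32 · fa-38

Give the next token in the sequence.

sol-44

Note: la, ti, do, re, mi, fa → sol (runs through the solfège scale do→ti).
Second component goes 8, 14, 20, 26, 32, 38 → 44 (+6 each step).
Combining the parts gives sol-44.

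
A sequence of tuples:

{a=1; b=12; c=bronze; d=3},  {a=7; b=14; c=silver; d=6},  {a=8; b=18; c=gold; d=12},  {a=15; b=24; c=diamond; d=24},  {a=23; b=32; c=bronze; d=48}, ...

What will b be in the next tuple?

B goes 12, 14, 18, 24, 32 → 42 (differences are 2, 4, 6, … (increasing by 2 each time)).

42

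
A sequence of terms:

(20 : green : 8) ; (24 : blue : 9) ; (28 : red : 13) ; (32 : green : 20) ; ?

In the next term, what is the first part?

36

First part — +4 each step: 20, 24, 28, 32 → 36.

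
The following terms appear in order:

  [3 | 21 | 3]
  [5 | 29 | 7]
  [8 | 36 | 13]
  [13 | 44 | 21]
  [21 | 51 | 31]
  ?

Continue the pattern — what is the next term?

First value: 3, 5, 8, 13, 21 → 34 (each term is the sum of the two before it).
Second value goes 21, 29, 36, 44, 51 → 59 (alternating steps +8, +7, +8, +7, …).
Third value: 3, 7, 13, 21, 31 → 43 (differences are 4, 6, 8, … (increasing by 2 each time)).
So the next term is [34 | 59 | 43].

[34 | 59 | 43]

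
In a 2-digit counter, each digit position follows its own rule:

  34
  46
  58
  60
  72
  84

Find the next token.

96

First digit: 3, 4, 5, 6, 7, 8 → 9 (+1 each step, mod 10).
Second digit: +2 each step, mod 10; 4, 6, 8, 0, 2, 4 → 6.
So the next token is 96.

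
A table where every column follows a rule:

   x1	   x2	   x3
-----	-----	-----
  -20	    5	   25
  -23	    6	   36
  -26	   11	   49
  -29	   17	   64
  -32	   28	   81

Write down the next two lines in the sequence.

For the column x1, −3 each step: -20, -23, -26, -29, -32 → -35 → -38.
For the column x2, each term is the sum of the two before it: 5, 6, 11, 17, 28 → 45 → 73.
Column x3 goes 25, 36, 49, 64, 81 → 100 → 121 (perfect squares: 5², 6², 7², …).
So the next two lines are -35  45  100 and -38  73  121.

-35  45  100; -38  73  121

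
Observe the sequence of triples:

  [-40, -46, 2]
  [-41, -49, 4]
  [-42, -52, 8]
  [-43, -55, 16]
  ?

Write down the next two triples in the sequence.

[-44, -58, 32], [-45, -61, 64]

First entry goes -40, -41, -42, -43 → -44 → -45 (−1 each step).
Second entry: −3 each step, so -46, -49, -52, -55 → -58 → -61.
Third entry goes 2, 4, 8, 16 → 32 → 64 (×2 each step).
So the next two triples are [-44, -58, 32] and [-45, -61, 64].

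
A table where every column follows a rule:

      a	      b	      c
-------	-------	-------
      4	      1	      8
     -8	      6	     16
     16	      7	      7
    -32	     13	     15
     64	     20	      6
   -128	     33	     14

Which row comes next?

Column a: ×(-2) each step, so 4, -8, 16, -32, 64, -128 → 256.
Column b goes 1, 6, 7, 13, 20, 33 → 53 (each term is the sum of the two before it).
Column c — alternating steps +8, −9, +8, −9, …: 8, 16, 7, 15, 6, 14 → 5.
So the next row is 256  53  5.

256  53  5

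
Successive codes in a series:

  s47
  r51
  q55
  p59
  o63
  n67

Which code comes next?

For the letter, letters move back 1 place in the alphabet: s, r, q, p, o, n → m.
Second component: +4 each step; 47, 51, 55, 59, 63, 67 → 71.
Combining the parts gives m71.

m71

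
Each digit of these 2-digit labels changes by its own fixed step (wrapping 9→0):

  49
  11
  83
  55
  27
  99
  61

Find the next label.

For the first digit, −3 each step, mod 10: 4, 1, 8, 5, 2, 9, 6 → 3.
Second digit: +2 each step, mod 10; 9, 1, 3, 5, 7, 9, 1 → 3.
Putting it together: 33.

33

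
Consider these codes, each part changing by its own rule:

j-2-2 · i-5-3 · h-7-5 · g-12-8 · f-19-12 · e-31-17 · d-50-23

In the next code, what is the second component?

Letter — letters move back 1 place in the alphabet: j, i, h, g, f, e, d → c.
Second component: each term is the sum of the two before it; 2, 5, 7, 12, 19, 31, 50 → 81.
Third component: differences are 1, 2, 3, … (increasing by 1 each time), so 2, 3, 5, 8, 12, 17, 23 → 30.

81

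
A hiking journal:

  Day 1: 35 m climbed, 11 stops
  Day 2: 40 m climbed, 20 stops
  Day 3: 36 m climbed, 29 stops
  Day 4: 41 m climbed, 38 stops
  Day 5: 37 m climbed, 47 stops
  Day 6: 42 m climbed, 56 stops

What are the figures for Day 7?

M climbed: alternating steps +5, −4, +5, −4, …, so 35, 40, 36, 41, 37, 42 → 38.
Stops goes 11, 20, 29, 38, 47, 56 → 65 (+9 each step).
Combining the parts gives 38 m climbed, 65 stops.

38 m climbed, 65 stops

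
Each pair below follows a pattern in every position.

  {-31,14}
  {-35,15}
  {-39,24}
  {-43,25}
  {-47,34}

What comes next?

First component: −4 each step, so -31, -35, -39, -43, -47 → -51.
Second component: 14, 15, 24, 25, 34 → 35 (alternating steps +1, +9, +1, +9, …).
So the next pair is {-51,35}.

{-51,35}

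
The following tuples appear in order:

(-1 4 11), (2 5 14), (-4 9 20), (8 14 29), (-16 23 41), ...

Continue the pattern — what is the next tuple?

(32 37 56)

First slot: ×(-2) each step; -1, 2, -4, 8, -16 → 32.
Second slot: each term is the sum of the two before it; 4, 5, 9, 14, 23 → 37.
Third slot: differences are 3, 6, 9, … (increasing by 3 each time), so 11, 14, 20, 29, 41 → 56.
So the next tuple is (32 37 56).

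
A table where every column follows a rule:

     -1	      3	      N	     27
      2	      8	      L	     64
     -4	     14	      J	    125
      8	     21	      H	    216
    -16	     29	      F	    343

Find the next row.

First component: -1, 2, -4, 8, -16 → 32 (×(-2) each step).
Second component: differences are 5, 6, 7, … (increasing by 1 each time), so 3, 8, 14, 21, 29 → 38.
Letter — letters move back 2 places in the alphabet: N, L, J, H, F → D.
Fourth component: perfect cubes: 3³, 4³, 5³, …, so 27, 64, 125, 216, 343 → 512.
Putting it together: 32  38  D  512.

32  38  D  512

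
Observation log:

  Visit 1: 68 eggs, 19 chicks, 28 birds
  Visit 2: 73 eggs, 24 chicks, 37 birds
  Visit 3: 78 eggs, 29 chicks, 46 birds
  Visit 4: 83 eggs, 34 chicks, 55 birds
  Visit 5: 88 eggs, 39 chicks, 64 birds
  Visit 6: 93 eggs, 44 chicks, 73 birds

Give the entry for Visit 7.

For the eggs, +5 each step: 68, 73, 78, 83, 88, 93 → 98.
Chicks: +5 each step, so 19, 24, 29, 34, 39, 44 → 49.
Birds: +9 each step; 28, 37, 46, 55, 64, 73 → 82.
Combining the parts gives 98 eggs, 49 chicks, 82 birds.

98 eggs, 49 chicks, 82 birds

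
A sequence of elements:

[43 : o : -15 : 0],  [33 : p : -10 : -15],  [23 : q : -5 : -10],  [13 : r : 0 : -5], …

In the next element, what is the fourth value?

0

Third value: -15, -10, -5, 0 → 5 (+5 each step).
Fourth value: always the previous value of the third value, so 0, -15, -10, -5 → 0.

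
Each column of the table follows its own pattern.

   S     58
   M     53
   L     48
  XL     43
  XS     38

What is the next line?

S  33

Size: runs through clothing sizes XS→XL, so S, M, L, XL, XS → S.
Second component goes 58, 53, 48, 43, 38 → 33 (−5 each step).
So the next line is S  33.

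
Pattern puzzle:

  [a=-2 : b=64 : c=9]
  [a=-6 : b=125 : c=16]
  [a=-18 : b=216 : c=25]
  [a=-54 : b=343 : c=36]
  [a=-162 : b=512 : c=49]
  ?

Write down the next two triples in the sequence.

[a=-486 : b=729 : c=64], [a=-1458 : b=1000 : c=81]

A goes -2, -6, -18, -54, -162 → -486 → -1458 (×3 each step).
B: perfect cubes: 4³, 5³, 6³, …, so 64, 125, 216, 343, 512 → 729 → 1000.
C: perfect squares: 3², 4², 5², …, so 9, 16, 25, 36, 49 → 64 → 81.
So the next two triples are [a=-486 : b=729 : c=64] and [a=-1458 : b=1000 : c=81].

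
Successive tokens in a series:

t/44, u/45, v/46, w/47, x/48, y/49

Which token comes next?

z/50

Letter: t, u, v, w, x, y → z (letters move forward 1 place in the alphabet).
Second component: +1 each step; 44, 45, 46, 47, 48, 49 → 50.
So the next token is z/50.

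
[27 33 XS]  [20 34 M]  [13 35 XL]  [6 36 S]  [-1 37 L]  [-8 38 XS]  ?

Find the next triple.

[-15 39 M]

First entry: 27, 20, 13, 6, -1, -8 → -15 (−7 each step).
Second entry: +1 each step, so 33, 34, 35, 36, 37, 38 → 39.
For the size, repeats XS → M → XL → S → L: XS, M, XL, S, L, XS → M.
Putting it together: [-15 39 M].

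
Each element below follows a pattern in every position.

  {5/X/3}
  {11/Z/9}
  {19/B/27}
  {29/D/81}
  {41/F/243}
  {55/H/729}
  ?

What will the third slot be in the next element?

2187

Third slot — ×3 each step: 3, 9, 27, 81, 243, 729 → 2187.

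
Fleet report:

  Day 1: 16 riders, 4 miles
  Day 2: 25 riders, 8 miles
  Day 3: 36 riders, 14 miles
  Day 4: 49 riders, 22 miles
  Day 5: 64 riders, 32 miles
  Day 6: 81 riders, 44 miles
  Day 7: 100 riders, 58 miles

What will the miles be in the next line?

74

Riders: 16, 25, 36, 49, 64, 81, 100 → 121 (perfect squares: 4², 5², 6², …).
For the miles, differences are 4, 6, 8, … (increasing by 2 each time): 4, 8, 14, 22, 32, 44, 58 → 74.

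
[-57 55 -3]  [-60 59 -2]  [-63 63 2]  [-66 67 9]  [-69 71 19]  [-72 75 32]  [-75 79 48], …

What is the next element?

[-78 83 67]

First value goes -57, -60, -63, -66, -69, -72, -75 → -78 (−3 each step).
Second value: 55, 59, 63, 67, 71, 75, 79 → 83 (+4 each step).
Third value: differences are 1, 4, 7, … (increasing by 3 each time); -3, -2, 2, 9, 19, 32, 48 → 67.
So the next element is [-78 83 67].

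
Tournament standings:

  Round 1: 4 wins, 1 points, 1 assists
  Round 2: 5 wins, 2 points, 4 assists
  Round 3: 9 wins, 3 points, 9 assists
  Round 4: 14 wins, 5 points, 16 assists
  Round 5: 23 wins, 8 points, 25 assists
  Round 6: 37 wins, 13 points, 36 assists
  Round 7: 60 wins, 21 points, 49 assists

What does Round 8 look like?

97 wins, 34 points, 64 assists

Wins: each term is the sum of the two before it, so 4, 5, 9, 14, 23, 37, 60 → 97.
Points goes 1, 2, 3, 5, 8, 13, 21 → 34 (each term is the sum of the two before it).
Assists — perfect squares: 1², 2², 3², …: 1, 4, 9, 16, 25, 36, 49 → 64.
Combining the parts gives 97 wins, 34 points, 64 assists.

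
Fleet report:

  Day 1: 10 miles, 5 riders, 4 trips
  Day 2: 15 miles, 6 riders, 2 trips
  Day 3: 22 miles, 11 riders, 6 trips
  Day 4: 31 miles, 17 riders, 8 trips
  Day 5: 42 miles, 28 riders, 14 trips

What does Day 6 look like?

55 miles, 45 riders, 22 trips

Miles goes 10, 15, 22, 31, 42 → 55 (differences are 5, 7, 9, … (increasing by 2 each time)).
Riders goes 5, 6, 11, 17, 28 → 45 (each term is the sum of the two before it).
Trips: each term is the sum of the two before it; 4, 2, 6, 8, 14 → 22.
Combining the parts gives 55 miles, 45 riders, 22 trips.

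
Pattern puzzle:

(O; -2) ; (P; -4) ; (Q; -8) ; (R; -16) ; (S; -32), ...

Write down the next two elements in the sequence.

(T; -64), (U; -128)

Letter: O, P, Q, R, S → T → U (letters move forward 1 place in the alphabet).
For the second coordinate, ×2 each step: -2, -4, -8, -16, -32 → -64 → -128.
So the next two elements are (T; -64) and (U; -128).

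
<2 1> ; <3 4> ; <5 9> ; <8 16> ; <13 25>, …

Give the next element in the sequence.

First part: 2, 3, 5, 8, 13 → 21 (each term is the sum of the two before it).
Second part goes 1, 4, 9, 16, 25 → 36 (perfect squares: 1², 2², 3², …).
So the next element is <21 36>.

<21 36>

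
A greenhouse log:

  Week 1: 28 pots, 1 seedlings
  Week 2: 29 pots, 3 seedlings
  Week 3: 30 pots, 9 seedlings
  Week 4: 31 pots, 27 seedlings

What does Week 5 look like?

32 pots, 81 seedlings

Pots goes 28, 29, 30, 31 → 32 (+1 each step).
Seedlings: 1, 3, 9, 27 → 81 (×3 each step).
So the next line is 32 pots, 81 seedlings.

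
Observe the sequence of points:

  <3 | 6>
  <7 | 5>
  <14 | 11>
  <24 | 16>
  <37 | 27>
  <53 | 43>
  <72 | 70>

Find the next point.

For the first coordinate, differences are 4, 7, 10, … (increasing by 3 each time): 3, 7, 14, 24, 37, 53, 72 → 94.
Second coordinate: each term is the sum of the two before it, so 6, 5, 11, 16, 27, 43, 70 → 113.
So the next point is <94 | 113>.

<94 | 113>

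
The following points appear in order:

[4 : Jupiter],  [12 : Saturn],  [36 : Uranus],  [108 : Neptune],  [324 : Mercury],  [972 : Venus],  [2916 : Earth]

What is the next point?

[8748 : Mars]

For the first value, ×3 each step: 4, 12, 36, 108, 324, 972, 2916 → 8748.
Planet: runs through the planets Mercury→Neptune; Jupiter, Saturn, Uranus, Neptune, Mercury, Venus, Earth → Mars.
Putting it together: [8748 : Mars].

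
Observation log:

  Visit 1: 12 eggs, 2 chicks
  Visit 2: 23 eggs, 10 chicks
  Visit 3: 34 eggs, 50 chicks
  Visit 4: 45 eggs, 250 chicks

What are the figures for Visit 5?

56 eggs, 1250 chicks

Eggs goes 12, 23, 34, 45 → 56 (+11 each step).
For the chicks, ×5 each step: 2, 10, 50, 250 → 1250.
Combining the parts gives 56 eggs, 1250 chicks.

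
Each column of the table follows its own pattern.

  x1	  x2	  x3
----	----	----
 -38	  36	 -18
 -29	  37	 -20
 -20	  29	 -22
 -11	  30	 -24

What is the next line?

-2  22  -26

Column x1: +9 each step; -38, -29, -20, -11 → -2.
Column x2 goes 36, 37, 29, 30 → 22 (alternating steps +1, −8, +1, −8, …).
Column x3 — −2 each step: -18, -20, -22, -24 → -26.
So the next line is -2  22  -26.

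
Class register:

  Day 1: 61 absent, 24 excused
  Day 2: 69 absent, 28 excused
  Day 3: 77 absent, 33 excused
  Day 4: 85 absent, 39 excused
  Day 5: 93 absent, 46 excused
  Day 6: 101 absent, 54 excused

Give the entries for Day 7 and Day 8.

Absent: +8 each step, so 61, 69, 77, 85, 93, 101 → 109 → 117.
For the excused, differences are 4, 5, 6, … (increasing by 1 each time): 24, 28, 33, 39, 46, 54 → 63 → 73.
Putting the parts together: 109 absent, 63 excused and then 117 absent, 73 excused.

109 absent, 63 excused; 117 absent, 73 excused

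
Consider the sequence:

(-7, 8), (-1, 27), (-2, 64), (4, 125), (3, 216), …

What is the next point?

(9, 343)

First entry: alternating steps +6, −1, +6, −1, …; -7, -1, -2, 4, 3 → 9.
Second entry goes 8, 27, 64, 125, 216 → 343 (perfect cubes: 2³, 3³, 4³, …).
Combining the parts gives (9, 343).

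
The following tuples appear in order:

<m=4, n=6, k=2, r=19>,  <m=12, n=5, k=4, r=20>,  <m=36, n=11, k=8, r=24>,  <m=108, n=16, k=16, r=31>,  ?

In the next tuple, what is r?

41

M goes 4, 12, 36, 108 → 324 (×3 each step).
N: each term is the sum of the two before it; 6, 5, 11, 16 → 27.
For the k, ×2 each step: 2, 4, 8, 16 → 32.
R: differences are 1, 4, 7, … (increasing by 3 each time); 19, 20, 24, 31 → 41.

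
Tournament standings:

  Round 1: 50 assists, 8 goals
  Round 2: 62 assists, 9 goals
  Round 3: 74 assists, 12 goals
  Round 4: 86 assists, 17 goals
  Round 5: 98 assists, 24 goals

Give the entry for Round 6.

110 assists, 33 goals

For the assists, +12 each step: 50, 62, 74, 86, 98 → 110.
Goals — differences are 1, 3, 5, … (increasing by 2 each time): 8, 9, 12, 17, 24 → 33.
So the next row is 110 assists, 33 goals.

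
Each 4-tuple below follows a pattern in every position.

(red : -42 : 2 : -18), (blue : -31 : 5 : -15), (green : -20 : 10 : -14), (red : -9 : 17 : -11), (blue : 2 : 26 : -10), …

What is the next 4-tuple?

Colour goes red, blue, green, red, blue → green (repeats red → blue → green).
Second coordinate: -42, -31, -20, -9, 2 → 13 (+11 each step).
Third coordinate goes 2, 5, 10, 17, 26 → 37 (differences are 3, 5, 7, … (increasing by 2 each time)).
Fourth coordinate: alternating steps +3, +1, +3, +1, …, so -18, -15, -14, -11, -10 → -7.
Combining the parts gives (green : 13 : 37 : -7).

(green : 13 : 37 : -7)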